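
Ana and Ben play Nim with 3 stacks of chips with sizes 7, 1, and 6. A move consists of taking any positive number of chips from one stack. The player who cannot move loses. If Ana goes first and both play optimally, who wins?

Ben wins

Compute the nim-sum pairwise:
7 XOR 1 = 6
6 XOR 6 = 0
The nim-sum is 0, so this is a P-position: the player to move is in a losing position under optimal play; Ana is about to move from it and so loses — Ben wins.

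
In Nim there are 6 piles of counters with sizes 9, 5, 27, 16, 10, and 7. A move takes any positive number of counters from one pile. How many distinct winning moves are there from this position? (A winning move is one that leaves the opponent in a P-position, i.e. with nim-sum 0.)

Write each in binary and XOR column by column:
  01001  (9)
  00101  (5)
  11011  (27)
  10000  (16)
  01010  (10)
  00111  (7)
  -----
  01010  (10)
The overall nim-sum is X = 10. A pile of size p has a winning move iff p XOR X < p (reduce it to p XOR X).
  9: 9 XOR 10 = 3 < 9 — winning move (to 3).
  5: 5 XOR 10 = 15 ≥ 5 — no move.
  27: 27 XOR 10 = 17 < 27 — winning move (to 17).
  16: 16 XOR 10 = 26 ≥ 16 — no move.
  10: 10 XOR 10 = 0 < 10 — winning move (to 0).
  7: 7 XOR 10 = 13 ≥ 7 — no move.
That gives 3 winning moves.

3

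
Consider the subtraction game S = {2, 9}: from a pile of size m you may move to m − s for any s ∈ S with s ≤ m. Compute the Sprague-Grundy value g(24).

Compute g(0), g(1), … for moves {2, 9}:
k:     0  1  2  3  4  5  6  7  8  9 10 11 12 13 14 15 16 17 18 19 20 21 22 23 24
g(k):  0  0  1  1  0  0  1  1  0  2  1  0  0  1  1  0  0  1  1  0  2  1  0  0  1
So g(24) = 1.

1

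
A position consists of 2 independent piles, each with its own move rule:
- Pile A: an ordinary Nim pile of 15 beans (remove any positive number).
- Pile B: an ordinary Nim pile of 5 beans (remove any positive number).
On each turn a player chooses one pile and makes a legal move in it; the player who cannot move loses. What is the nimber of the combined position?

Pile A is a plain Nim pile of size 15, so its Grundy value is 15.
Pile B is a plain Nim pile of size 5, so its Grundy value is 5.
By the Sprague-Grundy theorem, the Grundy value of a sum of independent games is the XOR of the component values.
Combined value = 15 ⊕ 5 = 10.

10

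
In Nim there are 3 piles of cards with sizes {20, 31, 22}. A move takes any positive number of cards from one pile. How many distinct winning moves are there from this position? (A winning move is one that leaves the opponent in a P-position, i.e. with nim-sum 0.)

Nim-sum: 20 ^ 31 ^ 22 = 29.
The overall nim-sum is X = 29. A pile of size p has a winning move iff p XOR X < p (reduce it to p XOR X).
  20: 20 XOR 29 = 9 < 20 — winning move (to 9).
  31: 31 XOR 29 = 2 < 31 — winning move (to 2).
  22: 22 XOR 29 = 11 < 22 — winning move (to 11).
That gives 3 winning moves.

3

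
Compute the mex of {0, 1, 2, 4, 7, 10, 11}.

The values 0, 1, 2 are all present; 3 is the first non-negative integer missing from the set.

3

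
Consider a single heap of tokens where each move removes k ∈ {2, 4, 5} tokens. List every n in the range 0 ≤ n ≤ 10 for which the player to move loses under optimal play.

0, 1, 7, 8

Compute g(0), g(1), … for moves {2, 4, 5}:
k:     0  1  2  3  4  5  6  7  8  9 10
g(k):  0  0  1  1  2  2  3  0  0  1  1
The P-positions (g = 0) in 0..10 are 0, 1, 7, 8.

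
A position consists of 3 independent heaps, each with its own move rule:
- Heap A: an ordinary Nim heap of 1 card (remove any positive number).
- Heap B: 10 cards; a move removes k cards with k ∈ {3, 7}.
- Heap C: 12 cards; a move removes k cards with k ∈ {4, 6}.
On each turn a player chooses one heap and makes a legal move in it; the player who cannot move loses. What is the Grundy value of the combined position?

1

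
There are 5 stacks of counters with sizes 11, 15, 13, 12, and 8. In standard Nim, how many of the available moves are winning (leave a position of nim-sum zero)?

5

Nim-sum: 11 ^ 15 ^ 13 ^ 12 ^ 8 = 13.
The overall nim-sum is X = 13. A stack of size p has a winning move iff p XOR X < p (reduce it to p XOR X).
  11: 11 XOR 13 = 6 < 11 — winning move (to 6).
  15: 15 XOR 13 = 2 < 15 — winning move (to 2).
  13: 13 XOR 13 = 0 < 13 — winning move (to 0).
  12: 12 XOR 13 = 1 < 12 — winning move (to 1).
  8: 8 XOR 13 = 5 < 8 — winning move (to 5).
That gives 5 winning moves.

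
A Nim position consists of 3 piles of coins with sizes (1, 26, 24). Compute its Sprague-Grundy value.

Compute the nim-sum pairwise:
1 ⊕ 26 = 27
27 ⊕ 24 = 3

3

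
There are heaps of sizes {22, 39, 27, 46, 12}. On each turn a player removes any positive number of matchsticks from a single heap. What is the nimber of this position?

8

Compute the nim-sum pairwise:
22 ⊕ 39 = 49
49 ⊕ 27 = 42
42 ⊕ 46 = 4
4 ⊕ 12 = 8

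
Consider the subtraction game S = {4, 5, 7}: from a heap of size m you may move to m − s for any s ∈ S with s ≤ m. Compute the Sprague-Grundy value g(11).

0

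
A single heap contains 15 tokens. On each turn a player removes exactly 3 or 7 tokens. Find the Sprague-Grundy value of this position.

1

Build the Grundy sequence with g(k) = mex{g(k−s) : s ∈ {3, 7}, s ≤ k}:
k:     0  1  2  3  4  5  6  7  8  9 10 11 12 13 14 15
g(k):  0  0  0  1  1  1  0  2  2  1  0  0  0  1  1  1
So g(15) = 1.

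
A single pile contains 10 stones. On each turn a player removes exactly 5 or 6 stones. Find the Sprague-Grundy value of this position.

2

Compute g(0), g(1), … for moves {5, 6}:
g(0) = mex{} = 0
g(1) = mex{} = 0
g(2) = mex{} = 0
g(3) = mex{} = 0
g(4) = mex{} = 0
g(5) = mex{0} = 1
g(6) = mex{0} = 1
g(7) = mex{0} = 1
g(8) = mex{0} = 1
g(9) = mex{0} = 1
g(10) = mex{0,1} = 2
So g(10) = 2.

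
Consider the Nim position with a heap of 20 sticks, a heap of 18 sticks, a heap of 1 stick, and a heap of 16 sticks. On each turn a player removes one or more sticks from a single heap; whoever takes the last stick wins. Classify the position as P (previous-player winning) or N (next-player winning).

Bitwise XOR of the heap sizes:
  10100  (20)
  10010  (18)
  00001  (1)
  10000  (16)
  -----
  10111  (23)
The nim-sum is 23 ≠ 0, so this is an N-position: the player to move can win.

N-position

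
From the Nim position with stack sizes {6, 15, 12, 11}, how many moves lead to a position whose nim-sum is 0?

Bitwise XOR of the heap sizes:
  0110  (6)
  1111  (15)
  1100  (12)
  1011  (11)
  ----
  1110  (14)
The overall nim-sum is X = 14. A stack of size p has a winning move iff p XOR X < p (reduce it to p XOR X).
  6: 6 XOR 14 = 8 ≥ 6 — no move.
  15: 15 XOR 14 = 1 < 15 — winning move (to 1).
  12: 12 XOR 14 = 2 < 12 — winning move (to 2).
  11: 11 XOR 14 = 5 < 11 — winning move (to 5).
That gives 3 winning moves.

3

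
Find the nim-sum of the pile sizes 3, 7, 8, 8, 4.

Compute the nim-sum pairwise:
3 ^ 7 = 4
4 ^ 8 = 12
12 ^ 8 = 4
4 ^ 4 = 0

0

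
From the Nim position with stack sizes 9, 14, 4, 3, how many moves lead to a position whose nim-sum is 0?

Compute the nim-sum pairwise:
9 ^ 14 = 7
7 ^ 4 = 3
3 ^ 3 = 0
The nim-sum is already 0, so every move leaves a nonzero nim-sum — there are no winning moves.

0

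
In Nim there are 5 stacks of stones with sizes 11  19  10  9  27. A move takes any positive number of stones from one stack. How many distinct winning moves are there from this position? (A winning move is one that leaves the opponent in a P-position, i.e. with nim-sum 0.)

0

Nim-sum: 11 XOR 19 XOR 10 XOR 9 XOR 27 = 0.
The nim-sum is already 0, so every move leaves a nonzero nim-sum — there are no winning moves.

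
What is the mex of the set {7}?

0

0 is not in the set, so the mex is 0.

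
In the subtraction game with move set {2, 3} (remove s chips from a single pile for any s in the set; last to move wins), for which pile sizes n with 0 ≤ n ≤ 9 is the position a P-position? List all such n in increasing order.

0, 1, 5, 6

Compute g(0), g(1), … for moves {2, 3}:
k:     0  1  2  3  4  5  6  7  8  9
g(k):  0  0  1  1  2  0  0  1  1  2
The P-positions (g = 0) in 0..9 are 0, 1, 5, 6.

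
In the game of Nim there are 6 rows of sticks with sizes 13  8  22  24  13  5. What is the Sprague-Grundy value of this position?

3

Nim-sum: 13 XOR 8 XOR 22 XOR 24 XOR 13 XOR 5 = 3.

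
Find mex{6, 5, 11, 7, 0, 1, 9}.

2

The values 0, 1 are all present; 2 is the first non-negative integer missing from the set.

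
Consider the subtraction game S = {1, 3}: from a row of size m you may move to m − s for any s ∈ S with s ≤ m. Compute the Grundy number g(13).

1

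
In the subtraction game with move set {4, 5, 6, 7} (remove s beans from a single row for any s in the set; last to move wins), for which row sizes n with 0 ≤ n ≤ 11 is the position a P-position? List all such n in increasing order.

0, 1, 2, 3, 11

Grundy values for subtraction set {4, 5, 6, 7}:
g(0) = mex{} = 0
g(1) = mex{} = 0
g(2) = mex{} = 0
g(3) = mex{} = 0
g(4) = mex{0} = 1
g(5) = mex{0} = 1
g(6) = mex{0} = 1
g(7) = mex{0} = 1
g(8) = mex{0,1} = 2
g(9) = mex{0,1} = 2
g(10) = mex{0,1} = 2
g(11) = mex{1} = 0
The P-positions (g = 0) in 0..11 are 0, 1, 2, 3, 11.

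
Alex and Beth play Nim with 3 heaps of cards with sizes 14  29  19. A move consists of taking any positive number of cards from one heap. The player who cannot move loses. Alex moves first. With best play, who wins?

Write each in binary and XOR column by column:
  01110  (14)
  11101  (29)
  10011  (19)
  -----
  00000  (0)
The nim-sum is 0, so this is a P-position: the player to move is in a losing position under optimal play; Alex is about to move from it and so loses — Beth wins.

Beth wins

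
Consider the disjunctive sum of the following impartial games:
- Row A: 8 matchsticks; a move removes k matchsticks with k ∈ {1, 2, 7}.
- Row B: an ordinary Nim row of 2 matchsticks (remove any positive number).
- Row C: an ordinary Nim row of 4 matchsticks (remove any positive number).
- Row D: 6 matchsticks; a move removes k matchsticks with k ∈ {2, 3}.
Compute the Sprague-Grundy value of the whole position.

Grundy values for row A (subtraction set {1, 2, 7}):
g(0) = mex{} = 0
g(1) = mex{0} = 1
g(2) = mex{0,1} = 2
g(3) = mex{1,2} = 0
g(4) = mex{0,2} = 1
g(5) = mex{0,1} = 2
g(6) = mex{1,2} = 0
g(7) = mex{0,2} = 1
g(8) = mex{0,1} = 2
So g(8) = 2.
Row B is a plain Nim row of size 2, so its Grundy value is 2.
Row C is a plain Nim row of size 4, so its Grundy value is 4.
For row D, compute g(0), g(1), … with moves {2, 3}:
g(0) = mex{} = 0
g(1) = mex{} = 0
g(2) = mex{0} = 1
g(3) = mex{0} = 1
g(4) = mex{0,1} = 2
g(5) = mex{1} = 0
g(6) = mex{1,2} = 0
So g(6) = 0.
By the Sprague-Grundy theorem, the Grundy value of a sum of independent games is the XOR of the component values.
Combined value = 2 ⊕ 2 ⊕ 4 ⊕ 0 = 4.

4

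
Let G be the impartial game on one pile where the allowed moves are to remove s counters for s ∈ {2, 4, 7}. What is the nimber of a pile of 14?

1

Grundy values for subtraction set {2, 4, 7}:
k:     0  1  2  3  4  5  6  7  8  9 10 11 12 13 14
g(k):  0  0  1  1  2  2  0  3  1  0  2  1  0  2  1
So g(14) = 1.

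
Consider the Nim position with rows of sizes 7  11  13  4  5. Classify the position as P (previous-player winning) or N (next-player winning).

Nim-sum: 7 ^ 11 ^ 13 ^ 4 ^ 5 = 0.
The nim-sum is 0, so this is a P-position: the player to move is in a losing position under optimal play.

P-position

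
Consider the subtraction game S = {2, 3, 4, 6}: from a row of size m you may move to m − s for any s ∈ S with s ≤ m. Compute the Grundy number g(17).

Compute g(0), g(1), … for moves {2, 3, 4, 6}:
k:     0  1  2  3  4  5  6  7  8  9 10 11 12 13 14 15 16 17
g(k):  0  0  1  1  2  2  3  3  0  0  1  1  2  2  3  3  0  0
So g(17) = 0.

0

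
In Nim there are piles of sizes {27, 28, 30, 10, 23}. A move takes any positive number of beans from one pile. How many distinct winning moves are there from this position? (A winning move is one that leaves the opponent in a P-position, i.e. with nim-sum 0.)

In binary:
  11011  (27)
  11100  (28)
  11110  (30)
  01010  (10)
  10111  (23)
  -----
  00100  (4)
The overall nim-sum is X = 4. A pile of size p has a winning move iff p XOR X < p (reduce it to p XOR X).
  27: 27 XOR 4 = 31 ≥ 27 — no move.
  28: 28 XOR 4 = 24 < 28 — winning move (to 24).
  30: 30 XOR 4 = 26 < 30 — winning move (to 26).
  10: 10 XOR 4 = 14 ≥ 10 — no move.
  23: 23 XOR 4 = 19 < 23 — winning move (to 19).
That gives 3 winning moves.

3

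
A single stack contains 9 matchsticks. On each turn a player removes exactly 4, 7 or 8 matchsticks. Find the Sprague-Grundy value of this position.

2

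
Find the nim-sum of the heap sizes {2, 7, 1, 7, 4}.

7

Compute the nim-sum pairwise:
2 ^ 7 = 5
5 ^ 1 = 4
4 ^ 7 = 3
3 ^ 4 = 7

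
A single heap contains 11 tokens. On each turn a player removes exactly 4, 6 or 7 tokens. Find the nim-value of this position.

Compute g(0), g(1), … for moves {4, 6, 7}:
k:     0  1  2  3  4  5  6  7  8  9 10 11
g(k):  0  0  0  0  1  1  1  1  2  2  2  0
So g(11) = 0.

0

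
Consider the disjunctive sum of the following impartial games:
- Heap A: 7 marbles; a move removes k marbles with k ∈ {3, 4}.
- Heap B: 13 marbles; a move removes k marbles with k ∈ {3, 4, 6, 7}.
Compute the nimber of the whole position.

1

Grundy values for heap A (subtraction set {3, 4}):
k:     0  1  2  3  4  5  6  7
g(k):  0  0  0  1  1  1  2  0
So g(7) = 0.
Grundy values for heap B (subtraction set {3, 4, 6, 7}):
g(0) = mex{} = 0
g(1) = mex{} = 0
g(2) = mex{} = 0
g(3) = mex{0} = 1
g(4) = mex{0} = 1
g(5) = mex{0} = 1
g(6) = mex{0,1} = 2
g(7) = mex{0,1} = 2
g(8) = mex{0,1} = 2
g(9) = mex{0,1,2} = 3
g(10) = mex{1,2} = 0
g(11) = mex{1,2} = 0
g(12) = mex{1,2,3} = 0
g(13) = mex{0,2,3} = 1
So g(13) = 1.
By the Sprague-Grundy theorem, the Grundy value of a sum of independent games is the XOR of the component values.
Combined value = 0 ⊕ 1 = 1.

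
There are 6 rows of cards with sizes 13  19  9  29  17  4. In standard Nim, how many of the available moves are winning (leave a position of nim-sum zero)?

Nim-sum: 13 XOR 19 XOR 9 XOR 29 XOR 17 XOR 4 = 31.
The overall nim-sum is X = 31. A row of size p has a winning move iff p XOR X < p (reduce it to p XOR X).
  13: 13 XOR 31 = 18 ≥ 13 — no move.
  19: 19 XOR 31 = 12 < 19 — winning move (to 12).
  9: 9 XOR 31 = 22 ≥ 9 — no move.
  29: 29 XOR 31 = 2 < 29 — winning move (to 2).
  17: 17 XOR 31 = 14 < 17 — winning move (to 14).
  4: 4 XOR 31 = 27 ≥ 4 — no move.
That gives 3 winning moves.

3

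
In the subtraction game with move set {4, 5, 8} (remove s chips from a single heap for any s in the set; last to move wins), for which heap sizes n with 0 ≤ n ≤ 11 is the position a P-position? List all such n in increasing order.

0, 1, 2, 3

Compute g(0), g(1), … for moves {4, 5, 8}:
k:     0  1  2  3  4  5  6  7  8  9 10 11
g(k):  0  0  0  0  1  1  1  1  2  2  2  2
The P-positions (g = 0) in 0..11 are 0, 1, 2, 3.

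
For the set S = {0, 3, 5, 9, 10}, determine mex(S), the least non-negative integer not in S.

0 is in the set but 1 is not, so the mex is 1.

1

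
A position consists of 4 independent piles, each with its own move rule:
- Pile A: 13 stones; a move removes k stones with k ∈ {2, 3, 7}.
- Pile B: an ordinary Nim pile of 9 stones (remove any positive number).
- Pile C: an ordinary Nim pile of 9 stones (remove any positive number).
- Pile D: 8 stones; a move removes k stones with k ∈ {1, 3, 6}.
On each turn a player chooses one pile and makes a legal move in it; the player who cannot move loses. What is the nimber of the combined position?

3

Build the Grundy sequence for pile A with g(k) = mex{g(k−s) : s ∈ {2, 3, 7}, s ≤ k}:
k:     0  1  2  3  4  5  6  7  8  9 10 11 12 13
g(k):  0  0  1  1  2  0  0  1  1  2  0  0  1  1
So g(13) = 1.
Pile B is a plain Nim pile of size 9, so its Grundy value is 9.
Pile C is a plain Nim pile of size 9, so its Grundy value is 9.
For pile D, compute g(0), g(1), … with moves {1, 3, 6}:
k:     0  1  2  3  4  5  6  7  8
g(k):  0  1  0  1  0  1  2  3  2
So g(8) = 2.
By the Sprague-Grundy theorem, the Grundy value of a sum of independent games is the XOR of the component values.
Combined value = 1 ⊕ 9 ⊕ 9 ⊕ 2 = 3.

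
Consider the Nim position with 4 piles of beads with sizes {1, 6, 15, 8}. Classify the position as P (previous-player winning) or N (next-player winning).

P-position

Write each in binary and XOR column by column:
  0001  (1)
  0110  (6)
  1111  (15)
  1000  (8)
  ----
  0000  (0)
The nim-sum is 0, so this is a P-position: the player to move is in a losing position under optimal play.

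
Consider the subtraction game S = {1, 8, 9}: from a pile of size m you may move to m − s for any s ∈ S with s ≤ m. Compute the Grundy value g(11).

3

Compute g(0), g(1), … for moves {1, 8, 9}:
g(0) = mex{} = 0
g(1) = mex{0} = 1
g(2) = mex{1} = 0
g(3) = mex{0} = 1
g(4) = mex{1} = 0
g(5) = mex{0} = 1
g(6) = mex{1} = 0
g(7) = mex{0} = 1
g(8) = mex{0,1} = 2
g(9) = mex{0,1,2} = 3
g(10) = mex{0,1,3} = 2
g(11) = mex{0,1,2} = 3
So g(11) = 3.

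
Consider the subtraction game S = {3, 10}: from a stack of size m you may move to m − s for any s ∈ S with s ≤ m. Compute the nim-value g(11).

1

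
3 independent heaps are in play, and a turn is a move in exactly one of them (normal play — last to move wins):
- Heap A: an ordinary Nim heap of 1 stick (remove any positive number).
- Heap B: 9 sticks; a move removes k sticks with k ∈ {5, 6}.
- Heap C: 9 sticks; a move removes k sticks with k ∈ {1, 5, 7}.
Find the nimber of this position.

Heap A is a plain Nim heap of size 1, so its Grundy value is 1.
For heap B, compute g(0), g(1), … with moves {5, 6}:
k:     0  1  2  3  4  5  6  7  8  9
g(k):  0  0  0  0  0  1  1  1  1  1
So g(9) = 1.
Build the Grundy sequence for heap C with g(k) = mex{g(k−s) : s ∈ {1, 5, 7}, s ≤ k}:
g(0) = mex{} = 0
g(1) = mex{0} = 1
g(2) = mex{1} = 0
g(3) = mex{0} = 1
g(4) = mex{1} = 0
g(5) = mex{0} = 1
g(6) = mex{1} = 0
g(7) = mex{0} = 1
g(8) = mex{1} = 0
g(9) = mex{0} = 1
So g(9) = 1.
By the Sprague-Grundy theorem, the Grundy value of a sum of independent games is the XOR of the component values.
Combined value = 1 ⊕ 1 ⊕ 1 = 1.

1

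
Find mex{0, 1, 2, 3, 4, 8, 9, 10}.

The values 0, 1, 2, 3, 4 are all present; 5 is the first non-negative integer missing from the set.

5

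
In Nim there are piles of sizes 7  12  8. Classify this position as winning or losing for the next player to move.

Bitwise XOR of the heap sizes:
  0111  (7)
  1100  (12)
  1000  (8)
  ----
  0011  (3)
The nim-sum is 3 ≠ 0, so this is an N-position: the player to move can win.

Winning position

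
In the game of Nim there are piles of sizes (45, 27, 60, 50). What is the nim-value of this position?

Bitwise XOR of the heap sizes:
  101101  (45)
  011011  (27)
  111100  (60)
  110010  (50)
  ------
  111000  (56)

56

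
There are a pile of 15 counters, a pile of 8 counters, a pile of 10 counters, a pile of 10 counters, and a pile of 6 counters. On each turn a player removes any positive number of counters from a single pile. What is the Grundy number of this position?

1

Nim-sum: 15 ^ 8 ^ 10 ^ 10 ^ 6 = 1.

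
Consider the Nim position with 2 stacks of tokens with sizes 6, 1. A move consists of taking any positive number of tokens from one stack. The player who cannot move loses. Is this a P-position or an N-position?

Compute the nim-sum pairwise:
6 XOR 1 = 7
The nim-sum is 7 ≠ 0, so this is an N-position: the player to move can win.

N-position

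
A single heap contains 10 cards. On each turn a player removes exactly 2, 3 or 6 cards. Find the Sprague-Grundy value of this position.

Grundy values for subtraction set {2, 3, 6}:
k:     0  1  2  3  4  5  6  7  8  9 10
g(k):  0  0  1  1  2  0  3  1  2  0  0
So g(10) = 0.

0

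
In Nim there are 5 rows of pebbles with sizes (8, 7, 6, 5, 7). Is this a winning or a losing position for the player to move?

Winning position

Write each in binary and XOR column by column:
  1000  (8)
  0111  (7)
  0110  (6)
  0101  (5)
  0111  (7)
  ----
  1011  (11)
The nim-sum is 11 ≠ 0, so this is an N-position: the player to move can win.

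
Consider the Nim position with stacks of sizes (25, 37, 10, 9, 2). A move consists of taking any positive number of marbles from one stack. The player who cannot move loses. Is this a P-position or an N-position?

N-position

In binary:
  011001  (25)
  100101  (37)
  001010  (10)
  001001  (9)
  000010  (2)
  ------
  111101  (61)
The nim-sum is 61 ≠ 0, so this is an N-position: the player to move can win.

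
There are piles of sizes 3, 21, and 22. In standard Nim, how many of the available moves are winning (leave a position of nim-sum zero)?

In binary:
  00011  (3)
  10101  (21)
  10110  (22)
  -----
  00000  (0)
The nim-sum is already 0, so every move leaves a nonzero nim-sum — there are no winning moves.

0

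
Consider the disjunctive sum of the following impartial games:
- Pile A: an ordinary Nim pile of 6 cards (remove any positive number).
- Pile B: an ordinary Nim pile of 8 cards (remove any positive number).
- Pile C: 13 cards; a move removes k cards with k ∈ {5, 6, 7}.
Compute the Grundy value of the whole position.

Pile A is a plain Nim pile of size 6, so its Grundy value is 6.
Pile B is a plain Nim pile of size 8, so its Grundy value is 8.
Grundy values for pile C (subtraction set {5, 6, 7}):
k:     0  1  2  3  4  5  6  7  8  9 10 11 12 13
g(k):  0  0  0  0  0  1  1  1  1  1  2  2  0  0
So g(13) = 0.
The value of a disjunctive sum is the nim-sum of the parts.
Combined value = 6 XOR 8 XOR 0 = 14.

14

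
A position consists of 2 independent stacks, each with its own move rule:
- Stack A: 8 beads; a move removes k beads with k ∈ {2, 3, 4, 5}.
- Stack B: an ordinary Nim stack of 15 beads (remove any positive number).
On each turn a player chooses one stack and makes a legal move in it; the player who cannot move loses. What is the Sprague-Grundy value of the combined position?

Grundy values for stack A (subtraction set {2, 3, 4, 5}):
k:     0  1  2  3  4  5  6  7  8
g(k):  0  0  1  1  2  2  3  0  0
So g(8) = 0.
Stack B is a plain Nim stack of size 15, so its Grundy value is 15.
By the Sprague-Grundy theorem, the Grundy value of a sum of independent games is the XOR of the component values.
Combined value = 0 XOR 15 = 15.

15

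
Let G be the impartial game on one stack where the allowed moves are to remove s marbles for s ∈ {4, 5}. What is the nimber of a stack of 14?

1

Grundy values for subtraction set {4, 5}:
k:     0  1  2  3  4  5  6  7  8  9 10 11 12 13 14
g(k):  0  0  0  0  1  1  1  1  2  0  0  0  0  1  1
So g(14) = 1.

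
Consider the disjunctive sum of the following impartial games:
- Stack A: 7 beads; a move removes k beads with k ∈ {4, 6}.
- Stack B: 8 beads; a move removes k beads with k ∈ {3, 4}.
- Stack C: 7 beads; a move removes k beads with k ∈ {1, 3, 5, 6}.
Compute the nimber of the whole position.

2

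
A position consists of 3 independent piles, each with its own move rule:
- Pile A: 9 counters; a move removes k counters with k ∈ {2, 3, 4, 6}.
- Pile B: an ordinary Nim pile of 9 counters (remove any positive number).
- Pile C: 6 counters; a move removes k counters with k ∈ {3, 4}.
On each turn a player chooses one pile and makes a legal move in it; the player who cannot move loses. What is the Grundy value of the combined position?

For pile A, compute g(0), g(1), … with moves {2, 3, 4, 6}:
g(0) = mex{} = 0
g(1) = mex{} = 0
g(2) = mex{0} = 1
g(3) = mex{0} = 1
g(4) = mex{0,1} = 2
g(5) = mex{0,1} = 2
g(6) = mex{0,1,2} = 3
g(7) = mex{0,1,2} = 3
g(8) = mex{1,2,3} = 0
g(9) = mex{1,2,3} = 0
So g(9) = 0.
Pile B is a plain Nim pile of size 9, so its Grundy value is 9.
Grundy values for pile C (subtraction set {3, 4}):
g(0) = mex{} = 0
g(1) = mex{} = 0
g(2) = mex{} = 0
g(3) = mex{0} = 1
g(4) = mex{0} = 1
g(5) = mex{0} = 1
g(6) = mex{0,1} = 2
So g(6) = 2.
By the Sprague-Grundy theorem, the Grundy value of a sum of independent games is the XOR of the component values.
Combined value = 0 ⊕ 9 ⊕ 2 = 11.

11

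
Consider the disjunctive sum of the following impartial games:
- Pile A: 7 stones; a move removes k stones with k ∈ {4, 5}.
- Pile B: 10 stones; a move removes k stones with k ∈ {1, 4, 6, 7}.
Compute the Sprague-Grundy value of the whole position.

1

For pile A, compute g(0), g(1), … with moves {4, 5}:
g(0) = mex{} = 0
g(1) = mex{} = 0
g(2) = mex{} = 0
g(3) = mex{} = 0
g(4) = mex{0} = 1
g(5) = mex{0} = 1
g(6) = mex{0} = 1
g(7) = mex{0} = 1
So g(7) = 1.
Grundy values for pile B (subtraction set {1, 4, 6, 7}):
k:     0  1  2  3  4  5  6  7  8  9 10
g(k):  0  1  0  1  2  0  1  2  3  2  0
So g(10) = 0.
By the Sprague-Grundy theorem, the Grundy value of a sum of independent games is the XOR of the component values.
Combined value = 1 ⊕ 0 = 1.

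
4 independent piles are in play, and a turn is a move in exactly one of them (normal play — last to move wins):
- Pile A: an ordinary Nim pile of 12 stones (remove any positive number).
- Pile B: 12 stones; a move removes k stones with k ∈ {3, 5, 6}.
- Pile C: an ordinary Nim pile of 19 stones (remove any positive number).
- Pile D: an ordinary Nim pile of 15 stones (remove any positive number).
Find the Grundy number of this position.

Pile A is a plain Nim pile of size 12, so its Grundy value is 12.
For pile B, compute g(0), g(1), … with moves {3, 5, 6}:
k:     0  1  2  3  4  5  6  7  8  9 10 11 12
g(k):  0  0  0  1  1  1  2  2  2  0  0  0  1
So g(12) = 1.
Pile C is a plain Nim pile of size 19, so its Grundy value is 19.
Pile D is a plain Nim pile of size 15, so its Grundy value is 15.
By the Sprague-Grundy theorem, the Grundy value of a sum of independent games is the XOR of the component values.
Combined value = 12 ⊕ 1 ⊕ 19 ⊕ 15 = 17.

17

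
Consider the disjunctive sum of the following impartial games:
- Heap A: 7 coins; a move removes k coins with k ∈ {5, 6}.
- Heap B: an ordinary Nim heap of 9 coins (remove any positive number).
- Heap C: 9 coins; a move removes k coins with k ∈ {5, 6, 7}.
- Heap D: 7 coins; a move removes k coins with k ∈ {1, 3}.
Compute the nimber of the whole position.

8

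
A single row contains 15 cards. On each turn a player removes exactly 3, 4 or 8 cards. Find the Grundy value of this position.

Grundy values for subtraction set {3, 4, 8}:
k:     0  1  2  3  4  5  6  7  8  9 10 11 12 13 14 15
g(k):  0  0  0  1  1  1  2  0  2  3  1  3  0  0  0  1
So g(15) = 1.

1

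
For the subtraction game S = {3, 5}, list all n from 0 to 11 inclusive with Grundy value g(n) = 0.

0, 1, 2, 8, 9, 10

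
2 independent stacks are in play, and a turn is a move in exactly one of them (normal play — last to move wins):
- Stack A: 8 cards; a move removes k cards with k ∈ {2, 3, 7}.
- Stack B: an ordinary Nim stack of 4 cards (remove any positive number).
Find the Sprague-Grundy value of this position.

5

Grundy values for stack A (subtraction set {2, 3, 7}):
k:     0  1  2  3  4  5  6  7  8
g(k):  0  0  1  1  2  0  0  1  1
So g(8) = 1.
Stack B is a plain Nim stack of size 4, so its Grundy value is 4.
By the Sprague-Grundy theorem, the Grundy value of a sum of independent games is the XOR of the component values.
Combined value = 1 ⊕ 4 = 5.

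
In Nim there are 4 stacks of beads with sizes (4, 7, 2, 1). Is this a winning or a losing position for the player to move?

Bitwise XOR of the heap sizes:
  100  (4)
  111  (7)
  010  (2)
  001  (1)
  ---
  000  (0)
The nim-sum is 0, so this is a P-position: the player to move is in a losing position under optimal play.

Losing position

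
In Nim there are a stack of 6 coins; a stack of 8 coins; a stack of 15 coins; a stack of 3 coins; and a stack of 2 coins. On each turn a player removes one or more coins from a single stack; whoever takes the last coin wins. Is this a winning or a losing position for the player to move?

Nim-sum: 6 XOR 8 XOR 15 XOR 3 XOR 2 = 0.
The nim-sum is 0, so this is a P-position: the player to move is in a losing position under optimal play.

Losing position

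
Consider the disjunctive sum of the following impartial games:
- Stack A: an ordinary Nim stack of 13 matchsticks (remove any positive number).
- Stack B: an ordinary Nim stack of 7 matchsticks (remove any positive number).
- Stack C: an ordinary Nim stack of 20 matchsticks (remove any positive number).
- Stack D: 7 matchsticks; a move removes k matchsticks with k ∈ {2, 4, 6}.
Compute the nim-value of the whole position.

29

Stack A is a plain Nim stack of size 13, so its Grundy value is 13.
Stack B is a plain Nim stack of size 7, so its Grundy value is 7.
Stack C is a plain Nim stack of size 20, so its Grundy value is 20.
Build the Grundy sequence for stack D with g(k) = mex{g(k−s) : s ∈ {2, 4, 6}, s ≤ k}:
k:     0  1  2  3  4  5  6  7
g(k):  0  0  1  1  2  2  3  3
So g(7) = 3.
By the Sprague-Grundy theorem, the Grundy value of a sum of independent games is the XOR of the component values.
Combined value = 13 XOR 7 XOR 20 XOR 3 = 29.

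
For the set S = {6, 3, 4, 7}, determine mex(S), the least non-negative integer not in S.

0

0 is not in the set, so the mex is 0.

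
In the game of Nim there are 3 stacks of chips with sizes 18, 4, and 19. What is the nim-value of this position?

5

Compute the nim-sum pairwise:
18 XOR 4 = 22
22 XOR 19 = 5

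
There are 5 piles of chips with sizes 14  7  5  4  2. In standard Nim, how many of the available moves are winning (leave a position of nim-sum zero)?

Nim-sum: 14 ⊕ 7 ⊕ 5 ⊕ 4 ⊕ 2 = 10.
The overall nim-sum is X = 10. A pile of size p has a winning move iff p XOR X < p (reduce it to p XOR X).
  14: 14 XOR 10 = 4 < 14 — winning move (to 4).
  7: 7 XOR 10 = 13 ≥ 7 — no move.
  5: 5 XOR 10 = 15 ≥ 5 — no move.
  4: 4 XOR 10 = 14 ≥ 4 — no move.
  2: 2 XOR 10 = 8 ≥ 2 — no move.
That gives 1 winning move.

1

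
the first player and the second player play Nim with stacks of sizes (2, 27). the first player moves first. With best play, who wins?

the first player wins

Compute the nim-sum pairwise:
2 ⊕ 27 = 25
The nim-sum is 25 ≠ 0, so this is an N-position: the player to move can win; the first player has a winning move.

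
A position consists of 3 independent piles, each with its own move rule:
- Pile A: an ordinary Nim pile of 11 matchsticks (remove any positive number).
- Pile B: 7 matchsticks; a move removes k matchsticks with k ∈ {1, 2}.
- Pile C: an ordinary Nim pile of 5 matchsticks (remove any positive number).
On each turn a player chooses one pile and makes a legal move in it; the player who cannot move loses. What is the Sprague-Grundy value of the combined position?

Pile A is a plain Nim pile of size 11, so its Grundy value is 11.
Grundy values for pile B (subtraction set {1, 2}):
k:     0  1  2  3  4  5  6  7
g(k):  0  1  2  0  1  2  0  1
So g(7) = 1.
Pile C is a plain Nim pile of size 5, so its Grundy value is 5.
The value of a disjunctive sum is the nim-sum of the parts.
Combined value = 11 ⊕ 1 ⊕ 5 = 15.

15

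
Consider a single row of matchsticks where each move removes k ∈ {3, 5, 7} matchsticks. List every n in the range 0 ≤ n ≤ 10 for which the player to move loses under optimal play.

Grundy values for subtraction set {3, 5, 7}:
k:     0  1  2  3  4  5  6  7  8  9 10
g(k):  0  0  0  1  1  1  2  2  2  3  0
The P-positions (g = 0) in 0..10 are 0, 1, 2, 10.

0, 1, 2, 10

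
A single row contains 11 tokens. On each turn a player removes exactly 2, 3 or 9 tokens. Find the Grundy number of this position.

0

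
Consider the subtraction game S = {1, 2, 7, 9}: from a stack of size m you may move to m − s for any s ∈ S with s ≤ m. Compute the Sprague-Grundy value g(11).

0

Compute g(0), g(1), … for moves {1, 2, 7, 9}:
k:     0  1  2  3  4  5  6  7  8  9 10 11
g(k):  0  1  2  0  1  2  0  1  2  3  4  0
So g(11) = 0.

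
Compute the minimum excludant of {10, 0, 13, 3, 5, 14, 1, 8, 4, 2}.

6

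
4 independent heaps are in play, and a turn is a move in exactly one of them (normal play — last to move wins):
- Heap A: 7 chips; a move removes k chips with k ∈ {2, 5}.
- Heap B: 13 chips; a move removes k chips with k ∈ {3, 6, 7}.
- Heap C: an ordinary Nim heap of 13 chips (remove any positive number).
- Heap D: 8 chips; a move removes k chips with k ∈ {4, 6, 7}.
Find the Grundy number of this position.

Grundy values for heap A (subtraction set {2, 5}):
k:     0  1  2  3  4  5  6  7
g(k):  0  0  1  1  0  2  1  0
So g(7) = 0.
Build the Grundy sequence for heap B with g(k) = mex{g(k−s) : s ∈ {3, 6, 7}, s ≤ k}:
g(0) = mex{} = 0
g(1) = mex{} = 0
g(2) = mex{} = 0
g(3) = mex{0} = 1
g(4) = mex{0} = 1
g(5) = mex{0} = 1
g(6) = mex{0,1} = 2
g(7) = mex{0,1} = 2
g(8) = mex{0,1} = 2
g(9) = mex{0,1,2} = 3
g(10) = mex{1,2} = 0
g(11) = mex{1,2} = 0
g(12) = mex{1,2,3} = 0
g(13) = mex{0,2} = 1
So g(13) = 1.
Heap C is a plain Nim heap of size 13, so its Grundy value is 13.
For heap D, compute g(0), g(1), … with moves {4, 6, 7}:
g(0) = mex{} = 0
g(1) = mex{} = 0
g(2) = mex{} = 0
g(3) = mex{} = 0
g(4) = mex{0} = 1
g(5) = mex{0} = 1
g(6) = mex{0} = 1
g(7) = mex{0} = 1
g(8) = mex{0,1} = 2
So g(8) = 2.
By the Sprague-Grundy theorem, the Grundy value of a sum of independent games is the XOR of the component values.
Combined value = 0 XOR 1 XOR 13 XOR 2 = 14.

14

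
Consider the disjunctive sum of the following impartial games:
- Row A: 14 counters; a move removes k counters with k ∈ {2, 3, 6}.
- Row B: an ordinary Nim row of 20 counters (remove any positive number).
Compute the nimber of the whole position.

20

Grundy values for row A (subtraction set {2, 3, 6}):
g(0) = mex{} = 0
g(1) = mex{} = 0
g(2) = mex{0} = 1
g(3) = mex{0} = 1
g(4) = mex{0,1} = 2
g(5) = mex{1} = 0
g(6) = mex{0,1,2} = 3
g(7) = mex{0,2} = 1
g(8) = mex{0,1,3} = 2
g(9) = mex{1,3} = 0
g(10) = mex{1,2} = 0
g(11) = mex{0,2} = 1
g(12) = mex{0,3} = 1
g(13) = mex{0,1} = 2
g(14) = mex{1,2} = 0
So g(14) = 0.
Row B is a plain Nim row of size 20, so its Grundy value is 20.
By the Sprague-Grundy theorem, the Grundy value of a sum of independent games is the XOR of the component values.
Combined value = 0 ⊕ 20 = 20.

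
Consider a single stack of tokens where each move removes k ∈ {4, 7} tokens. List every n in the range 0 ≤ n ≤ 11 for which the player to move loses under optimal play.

Build the Grundy sequence with g(k) = mex{g(k−s) : s ∈ {4, 7}, s ≤ k}:
k:     0  1  2  3  4  5  6  7  8  9 10 11
g(k):  0  0  0  0  1  1  1  1  2  2  2  0
The P-positions (g = 0) in 0..11 are 0, 1, 2, 3, 11.

0, 1, 2, 3, 11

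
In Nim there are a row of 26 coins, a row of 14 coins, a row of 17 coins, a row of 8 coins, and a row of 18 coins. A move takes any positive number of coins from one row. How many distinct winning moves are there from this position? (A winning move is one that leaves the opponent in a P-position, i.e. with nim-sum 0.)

Compute the nim-sum pairwise:
26 XOR 14 = 20
20 XOR 17 = 5
5 XOR 8 = 13
13 XOR 18 = 31
The overall nim-sum is X = 31. A row of size p has a winning move iff p XOR X < p (reduce it to p XOR X).
  26: 26 XOR 31 = 5 < 26 — winning move (to 5).
  14: 14 XOR 31 = 17 ≥ 14 — no move.
  17: 17 XOR 31 = 14 < 17 — winning move (to 14).
  8: 8 XOR 31 = 23 ≥ 8 — no move.
  18: 18 XOR 31 = 13 < 18 — winning move (to 13).
That gives 3 winning moves.

3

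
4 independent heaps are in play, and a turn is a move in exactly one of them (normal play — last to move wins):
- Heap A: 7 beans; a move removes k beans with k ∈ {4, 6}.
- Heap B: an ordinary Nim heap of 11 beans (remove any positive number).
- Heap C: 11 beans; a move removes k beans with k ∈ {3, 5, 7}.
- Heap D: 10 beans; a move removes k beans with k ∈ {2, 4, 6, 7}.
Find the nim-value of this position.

10

For heap A, compute g(0), g(1), … with moves {4, 6}:
k:     0  1  2  3  4  5  6  7
g(k):  0  0  0  0  1  1  1  1
So g(7) = 1.
Heap B is a plain Nim heap of size 11, so its Grundy value is 11.
For heap C, compute g(0), g(1), … with moves {3, 5, 7}:
g(0) = mex{} = 0
g(1) = mex{} = 0
g(2) = mex{} = 0
g(3) = mex{0} = 1
g(4) = mex{0} = 1
g(5) = mex{0} = 1
g(6) = mex{0,1} = 2
g(7) = mex{0,1} = 2
g(8) = mex{0,1} = 2
g(9) = mex{0,1,2} = 3
g(10) = mex{1,2} = 0
g(11) = mex{1,2} = 0
So g(11) = 0.
Build the Grundy sequence for heap D with g(k) = mex{g(k−s) : s ∈ {2, 4, 6, 7}, s ≤ k}:
k:     0  1  2  3  4  5  6  7  8  9 10
g(k):  0  0  1  1  2  2  3  3  4  0  0
So g(10) = 0.
The value of a disjunctive sum is the nim-sum of the parts.
Combined value = 1 XOR 11 XOR 0 XOR 0 = 10.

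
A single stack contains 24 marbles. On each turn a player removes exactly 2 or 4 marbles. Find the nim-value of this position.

Grundy values for subtraction set {2, 4}:
k:     0  1  2  3  4  5  6  7  8  9 10 11 12 13 14 15 16 17 18 19 20 21 22 23 24
g(k):  0  0  1  1  2  2  0  0  1  1  2  2  0  0  1  1  2  2  0  0  1  1  2  2  0
So g(24) = 0.

0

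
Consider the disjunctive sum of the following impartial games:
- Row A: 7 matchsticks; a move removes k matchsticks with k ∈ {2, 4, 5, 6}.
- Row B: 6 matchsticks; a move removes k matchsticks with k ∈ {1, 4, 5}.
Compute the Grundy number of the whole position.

1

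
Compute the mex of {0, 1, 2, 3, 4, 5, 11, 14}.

6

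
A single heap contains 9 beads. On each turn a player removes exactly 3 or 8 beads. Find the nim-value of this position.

1

Compute g(0), g(1), … for moves {3, 8}:
g(0) = mex{} = 0
g(1) = mex{} = 0
g(2) = mex{} = 0
g(3) = mex{0} = 1
g(4) = mex{0} = 1
g(5) = mex{0} = 1
g(6) = mex{1} = 0
g(7) = mex{1} = 0
g(8) = mex{0,1} = 2
g(9) = mex{0} = 1
So g(9) = 1.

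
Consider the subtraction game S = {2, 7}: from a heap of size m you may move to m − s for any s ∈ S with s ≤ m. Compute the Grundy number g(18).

Grundy values for subtraction set {2, 7}:
k:     0  1  2  3  4  5  6  7  8  9 10 11 12 13 14 15 16 17 18
g(k):  0  0  1  1  0  0  1  1  2  0  0  1  1  0  0  1  1  2  0
So g(18) = 0.

0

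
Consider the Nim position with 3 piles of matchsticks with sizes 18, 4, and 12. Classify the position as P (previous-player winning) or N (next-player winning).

N-position

Compute the nim-sum pairwise:
18 XOR 4 = 22
22 XOR 12 = 26
The nim-sum is 26 ≠ 0, so this is an N-position: the player to move can win.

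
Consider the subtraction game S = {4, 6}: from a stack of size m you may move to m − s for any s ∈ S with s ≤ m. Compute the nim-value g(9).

2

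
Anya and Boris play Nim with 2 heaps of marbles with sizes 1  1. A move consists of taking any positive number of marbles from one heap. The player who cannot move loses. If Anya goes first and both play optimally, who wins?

Boris wins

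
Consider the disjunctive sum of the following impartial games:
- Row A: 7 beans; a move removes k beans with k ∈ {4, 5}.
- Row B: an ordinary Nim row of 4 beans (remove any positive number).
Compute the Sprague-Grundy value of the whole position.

5

For row A, compute g(0), g(1), … with moves {4, 5}:
g(0) = mex{} = 0
g(1) = mex{} = 0
g(2) = mex{} = 0
g(3) = mex{} = 0
g(4) = mex{0} = 1
g(5) = mex{0} = 1
g(6) = mex{0} = 1
g(7) = mex{0} = 1
So g(7) = 1.
Row B is a plain Nim row of size 4, so its Grundy value is 4.
By the Sprague-Grundy theorem, the Grundy value of a sum of independent games is the XOR of the component values.
Combined value = 1 ⊕ 4 = 5.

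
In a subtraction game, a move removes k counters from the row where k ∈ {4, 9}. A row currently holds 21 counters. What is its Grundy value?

0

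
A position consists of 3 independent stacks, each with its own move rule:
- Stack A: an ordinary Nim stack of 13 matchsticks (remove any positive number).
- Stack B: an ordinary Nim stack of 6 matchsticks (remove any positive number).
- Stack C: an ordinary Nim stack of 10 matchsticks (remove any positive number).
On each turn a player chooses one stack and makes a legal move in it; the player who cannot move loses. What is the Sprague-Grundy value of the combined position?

Stack A is a plain Nim stack of size 13, so its Grundy value is 13.
Stack B is a plain Nim stack of size 6, so its Grundy value is 6.
Stack C is a plain Nim stack of size 10, so its Grundy value is 10.
The value of a disjunctive sum is the nim-sum of the parts.
Combined value = 13 ⊕ 6 ⊕ 10 = 1.

1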